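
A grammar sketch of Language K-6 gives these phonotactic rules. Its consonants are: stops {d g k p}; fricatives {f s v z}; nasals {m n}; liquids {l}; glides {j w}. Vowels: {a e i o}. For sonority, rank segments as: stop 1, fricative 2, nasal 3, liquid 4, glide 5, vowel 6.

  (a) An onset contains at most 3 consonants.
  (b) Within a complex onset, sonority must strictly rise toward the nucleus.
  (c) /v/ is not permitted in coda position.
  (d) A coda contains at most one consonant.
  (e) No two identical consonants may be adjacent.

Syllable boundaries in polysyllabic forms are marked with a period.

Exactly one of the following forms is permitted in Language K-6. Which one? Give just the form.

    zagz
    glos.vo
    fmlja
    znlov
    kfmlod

zagz — violates constraint (d): syllable 1 coda /gz/ has 2 consonants (> 1) → not permitted
glos.vo — σ1 onset /gl/ (1→4 rises), coda /s/ ok; σ2 onset /v/, coda /∅/ ok → permitted
fmlja — violates constraint (a): syllable 1 onset /fmlj/ has 4 consonants (> 3) → not permitted
znlov — violates constraint (c): syllable 1 coda contains /v/ → not permitted
kfmlod — violates constraint (a): syllable 1 onset /kfml/ has 4 consonants (> 3) → not permitted

glos.vo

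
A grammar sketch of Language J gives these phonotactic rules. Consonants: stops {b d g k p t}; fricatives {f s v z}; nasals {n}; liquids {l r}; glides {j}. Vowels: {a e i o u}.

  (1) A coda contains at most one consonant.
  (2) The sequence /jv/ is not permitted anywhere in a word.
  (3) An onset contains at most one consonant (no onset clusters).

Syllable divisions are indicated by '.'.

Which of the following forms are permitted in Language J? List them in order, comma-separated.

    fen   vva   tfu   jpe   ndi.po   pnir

fen

fen — σ1 onset /f/, coda /n/ ok → permitted
vva — violates constraint 3: syllable 1 onset /vv/ has 2 consonants (> 1) → not permitted
tfu — violates constraint 3: syllable 1 onset /tf/ has 2 consonants (> 1) → not permitted
jpe — violates constraint 3: syllable 1 onset /jp/ has 2 consonants (> 1) → not permitted
ndi.po — violates constraint 3: syllable 1 onset /nd/ has 2 consonants (> 1) → not permitted
pnir — violates constraint 3: syllable 1 onset /pn/ has 2 consonants (> 1) → not permitted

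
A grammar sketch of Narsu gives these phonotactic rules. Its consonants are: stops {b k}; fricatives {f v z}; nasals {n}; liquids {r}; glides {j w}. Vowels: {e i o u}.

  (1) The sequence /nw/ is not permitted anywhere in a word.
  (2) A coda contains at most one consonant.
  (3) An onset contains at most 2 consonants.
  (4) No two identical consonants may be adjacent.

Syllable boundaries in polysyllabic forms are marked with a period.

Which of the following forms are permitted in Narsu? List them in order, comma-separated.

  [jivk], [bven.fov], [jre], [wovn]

[bven.fov], [jre]

[jivk] — violates constraint 2: syllable 1 coda /vk/ has 2 consonants (> 1) → not permitted
[bven.fov] — σ1 onset /bv/ (2C), coda /n/ ok; σ2 onset /f/, coda /v/ ok → permitted
[jre] — σ1 onset /jr/ (2C), coda /∅/ ok → permitted
[wovn] — violates constraint 2: syllable 1 coda /vn/ has 2 consonants (> 1) → not permitted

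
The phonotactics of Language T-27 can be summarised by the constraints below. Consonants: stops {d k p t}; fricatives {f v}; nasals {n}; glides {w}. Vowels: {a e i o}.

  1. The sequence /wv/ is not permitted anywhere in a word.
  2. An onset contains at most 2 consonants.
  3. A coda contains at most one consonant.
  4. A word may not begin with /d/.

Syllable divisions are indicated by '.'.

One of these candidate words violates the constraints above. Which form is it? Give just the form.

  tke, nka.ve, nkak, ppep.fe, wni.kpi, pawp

tke — σ1 onset /tk/ (2C), coda /∅/ ok → phonotactically legal
nka.ve — σ1 onset /nk/ (2C), coda /∅/ ok; σ2 onset /v/, coda /∅/ ok → phonotactically legal
nkak — σ1 onset /nk/ (2C), coda /k/ ok → phonotactically legal
ppep.fe — σ1 onset /pp/ (2C), coda /p/ ok; σ2 onset /f/, coda /∅/ ok → phonotactically legal
wni.kpi — σ1 onset /wn/ (2C), coda /∅/ ok; σ2 onset /kp/ (2C), coda /∅/ ok → phonotactically legal
pawp — violates constraint 3: syllable 1 coda /wp/ has 2 consonants (> 1) → phonotactically illegal

pawp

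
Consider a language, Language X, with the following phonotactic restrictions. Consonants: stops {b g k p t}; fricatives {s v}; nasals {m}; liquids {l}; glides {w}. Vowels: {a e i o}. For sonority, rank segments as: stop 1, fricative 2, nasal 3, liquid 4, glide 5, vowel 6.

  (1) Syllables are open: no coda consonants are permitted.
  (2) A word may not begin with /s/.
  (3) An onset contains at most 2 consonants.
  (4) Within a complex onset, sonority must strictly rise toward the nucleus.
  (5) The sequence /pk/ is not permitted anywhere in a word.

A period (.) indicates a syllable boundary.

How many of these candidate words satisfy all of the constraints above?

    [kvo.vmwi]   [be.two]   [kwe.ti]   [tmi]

[kvo.vmwi] — violates constraint 3: syllable 2 onset /vmw/ has 3 consonants (> 2) → ill-formed
[be.two] — σ1 onset /b/, coda /∅/ ok; σ2 onset /tw/ (1→5 rises), coda /∅/ ok → well-formed
[kwe.ti] — σ1 onset /kw/ (1→5 rises), coda /∅/ ok; σ2 onset /t/, coda /∅/ ok → well-formed
[tmi] — σ1 onset /tm/ (1→3 rises), coda /∅/ ok → well-formed
Well-formed: [be.two], [kwe.ti], [tmi] → 3.

3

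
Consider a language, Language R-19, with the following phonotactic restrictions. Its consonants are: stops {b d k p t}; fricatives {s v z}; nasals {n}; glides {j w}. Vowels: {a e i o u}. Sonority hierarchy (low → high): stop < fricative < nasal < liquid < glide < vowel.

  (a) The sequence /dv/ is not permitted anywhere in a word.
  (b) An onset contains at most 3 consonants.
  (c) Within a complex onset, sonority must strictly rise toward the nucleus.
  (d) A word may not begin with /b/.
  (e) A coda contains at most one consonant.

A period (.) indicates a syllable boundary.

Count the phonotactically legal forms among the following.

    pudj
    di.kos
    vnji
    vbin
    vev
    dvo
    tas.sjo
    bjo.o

4

pudj — violates constraint (e): syllable 1 coda /dj/ has 2 consonants (> 1) → phonotactically illegal
di.kos — σ1 onset /d/, coda /∅/ ok; σ2 onset /k/, coda /s/ ok → phonotactically legal
vnji — σ1 onset /vnj/ (2→3→5 rises), coda /∅/ ok → phonotactically legal
vbin — violates constraint (c): syllable 1 onset /vb/: /v/ (fricative, 2) → /b/ (stop, 1) does not rise → phonotactically illegal
vev — σ1 onset /v/, coda /v/ ok → phonotactically legal
dvo — violates constraint (a): contains banned sequence /dv/ → phonotactically illegal
tas.sjo — σ1 onset /t/, coda /s/ ok; σ2 onset /sj/ (2→5 rises), coda /∅/ ok → phonotactically legal
bjo.o — violates constraint (d): word begins with /b/ → phonotactically illegal
Phonotactically legal: di.kos, vnji, vev, tas.sjo → 4.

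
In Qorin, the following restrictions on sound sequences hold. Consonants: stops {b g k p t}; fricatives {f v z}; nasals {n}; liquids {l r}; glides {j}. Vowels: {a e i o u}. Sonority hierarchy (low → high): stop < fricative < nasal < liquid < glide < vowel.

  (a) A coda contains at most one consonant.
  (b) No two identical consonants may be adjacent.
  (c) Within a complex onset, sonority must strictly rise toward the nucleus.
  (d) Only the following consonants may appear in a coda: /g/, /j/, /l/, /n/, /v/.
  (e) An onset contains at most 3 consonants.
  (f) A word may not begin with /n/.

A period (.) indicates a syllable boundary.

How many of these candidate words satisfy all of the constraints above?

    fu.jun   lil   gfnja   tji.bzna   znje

4

fu.jun — σ1 onset /f/, coda /∅/ ok; σ2 onset /j/, coda /n/ ok → permitted
lil — σ1 onset /l/, coda /l/ ok → permitted
gfnja — violates constraint (e): syllable 1 onset /gfnj/ has 4 consonants (> 3) → not permitted
tji.bzna — σ1 onset /tj/ (1→5 rises), coda /∅/ ok; σ2 onset /bzn/ (1→2→3 rises), coda /∅/ ok → permitted
znje — σ1 onset /znj/ (2→3→5 rises), coda /∅/ ok → permitted
Permitted: fu.jun, lil, tji.bzna, znje → 4.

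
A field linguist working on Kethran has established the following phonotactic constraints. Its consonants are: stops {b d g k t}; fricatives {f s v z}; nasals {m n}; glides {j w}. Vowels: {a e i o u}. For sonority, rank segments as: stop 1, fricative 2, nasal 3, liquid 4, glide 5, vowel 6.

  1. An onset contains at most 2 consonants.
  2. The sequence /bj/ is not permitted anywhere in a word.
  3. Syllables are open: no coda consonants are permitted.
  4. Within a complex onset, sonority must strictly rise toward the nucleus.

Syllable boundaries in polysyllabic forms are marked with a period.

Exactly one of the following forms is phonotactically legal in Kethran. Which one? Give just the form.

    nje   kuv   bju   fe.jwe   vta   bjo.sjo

nje

nje — σ1 onset /nj/ (3→5 rises), coda /∅/ ok → phonotactically legal
kuv — violates constraint 3: syllable 1 coda /v/ has 1 consonant (> 0) → phonotactically illegal
bju — violates constraint 2: contains banned sequence /bj/ → phonotactically illegal
fe.jwe — violates constraint 4: syllable 2 onset /jw/: /j/ (glide, 5) → /w/ (glide, 5) does not rise → phonotactically illegal
vta — violates constraint 4: syllable 1 onset /vt/: /v/ (fricative, 2) → /t/ (stop, 1) does not rise → phonotactically illegal
bjo.sjo — violates constraint 2: contains banned sequence /bj/ → phonotactically illegal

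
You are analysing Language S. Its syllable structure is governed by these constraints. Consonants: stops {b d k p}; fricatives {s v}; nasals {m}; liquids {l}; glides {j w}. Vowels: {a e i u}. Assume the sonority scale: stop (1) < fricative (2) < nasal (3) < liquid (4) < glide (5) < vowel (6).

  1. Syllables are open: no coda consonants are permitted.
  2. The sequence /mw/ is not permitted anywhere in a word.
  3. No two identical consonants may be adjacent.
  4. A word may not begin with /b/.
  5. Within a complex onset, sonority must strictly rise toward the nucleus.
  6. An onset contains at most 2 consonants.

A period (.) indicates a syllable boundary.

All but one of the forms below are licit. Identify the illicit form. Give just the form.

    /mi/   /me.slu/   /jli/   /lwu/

/mi/ — σ1 onset /m/, coda /∅/ ok → licit
/me.slu/ — σ1 onset /m/, coda /∅/ ok; σ2 onset /sl/ (2→4 rises), coda /∅/ ok → licit
/jli/ — violates constraint 5: syllable 1 onset /jl/: /j/ (glide, 5) → /l/ (liquid, 4) does not rise → illicit
/lwu/ — σ1 onset /lw/ (4→5 rises), coda /∅/ ok → licit

/jli/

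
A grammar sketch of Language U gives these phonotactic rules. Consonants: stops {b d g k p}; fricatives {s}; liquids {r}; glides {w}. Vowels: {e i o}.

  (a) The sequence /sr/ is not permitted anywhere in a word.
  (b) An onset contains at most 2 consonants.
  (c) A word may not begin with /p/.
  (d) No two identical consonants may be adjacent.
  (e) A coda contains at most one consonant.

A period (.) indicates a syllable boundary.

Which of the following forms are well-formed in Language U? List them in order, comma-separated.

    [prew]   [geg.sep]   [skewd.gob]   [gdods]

[geg.sep]

[prew] — violates constraint (c): word begins with /p/ → ill-formed
[geg.sep] — σ1 onset /g/, coda /g/ ok; σ2 onset /s/, coda /p/ ok → well-formed
[skewd.gob] — violates constraint (e): syllable 1 coda /wd/ has 2 consonants (> 1) → ill-formed
[gdods] — violates constraint (e): syllable 1 coda /ds/ has 2 consonants (> 1) → ill-formed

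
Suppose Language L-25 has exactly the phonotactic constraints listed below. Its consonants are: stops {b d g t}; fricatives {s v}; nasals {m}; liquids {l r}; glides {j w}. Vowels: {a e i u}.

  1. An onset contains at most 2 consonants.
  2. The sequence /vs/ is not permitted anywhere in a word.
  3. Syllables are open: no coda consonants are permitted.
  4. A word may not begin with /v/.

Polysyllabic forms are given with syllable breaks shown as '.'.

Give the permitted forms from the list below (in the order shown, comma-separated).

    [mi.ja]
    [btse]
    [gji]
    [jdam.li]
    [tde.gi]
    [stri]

[mi.ja] — σ1 onset /m/, coda /∅/ ok; σ2 onset /j/, coda /∅/ ok → permitted
[btse] — violates constraint 1: syllable 1 onset /bts/ has 3 consonants (> 2) → not permitted
[gji] — σ1 onset /gj/ (2C), coda /∅/ ok → permitted
[jdam.li] — violates constraint 3: syllable 1 coda /m/ has 1 consonant (> 0) → not permitted
[tde.gi] — σ1 onset /td/ (2C), coda /∅/ ok; σ2 onset /g/, coda /∅/ ok → permitted
[stri] — violates constraint 1: syllable 1 onset /str/ has 3 consonants (> 2) → not permitted

[mi.ja], [gji], [tde.gi]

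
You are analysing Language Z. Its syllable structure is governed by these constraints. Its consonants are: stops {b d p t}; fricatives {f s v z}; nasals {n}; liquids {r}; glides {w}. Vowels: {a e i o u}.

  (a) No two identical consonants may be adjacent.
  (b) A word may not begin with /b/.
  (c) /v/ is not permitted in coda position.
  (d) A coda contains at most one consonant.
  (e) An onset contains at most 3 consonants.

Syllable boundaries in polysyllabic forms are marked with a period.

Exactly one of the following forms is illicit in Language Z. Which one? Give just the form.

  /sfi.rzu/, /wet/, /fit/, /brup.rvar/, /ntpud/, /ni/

/brup.rvar/

/sfi.rzu/ — σ1 onset /sf/ (2C), coda /∅/ ok; σ2 onset /rz/ (2C), coda /∅/ ok → licit
/wet/ — σ1 onset /w/, coda /t/ ok → licit
/fit/ — σ1 onset /f/, coda /t/ ok → licit
/brup.rvar/ — violates constraint (b): word begins with /b/ → illicit
/ntpud/ — σ1 onset /ntp/ (3C), coda /d/ ok → licit
/ni/ — σ1 onset /n/, coda /∅/ ok → licit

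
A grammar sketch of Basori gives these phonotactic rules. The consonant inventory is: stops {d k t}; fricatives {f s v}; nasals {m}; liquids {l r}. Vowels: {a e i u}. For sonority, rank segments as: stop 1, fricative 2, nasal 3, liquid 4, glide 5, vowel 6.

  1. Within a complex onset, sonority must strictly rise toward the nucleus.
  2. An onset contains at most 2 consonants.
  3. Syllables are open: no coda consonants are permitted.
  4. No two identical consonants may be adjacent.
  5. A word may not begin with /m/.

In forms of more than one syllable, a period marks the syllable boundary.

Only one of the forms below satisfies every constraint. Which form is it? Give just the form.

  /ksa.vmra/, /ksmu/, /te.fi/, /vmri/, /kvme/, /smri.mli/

/ksa.vmra/ — violates constraint 2: syllable 2 onset /vmr/ has 3 consonants (> 2) → phonotactically illegal
/ksmu/ — violates constraint 2: syllable 1 onset /ksm/ has 3 consonants (> 2) → phonotactically illegal
/te.fi/ — σ1 onset /t/, coda /∅/ ok; σ2 onset /f/, coda /∅/ ok → phonotactically legal
/vmri/ — violates constraint 2: syllable 1 onset /vmr/ has 3 consonants (> 2) → phonotactically illegal
/kvme/ — violates constraint 2: syllable 1 onset /kvm/ has 3 consonants (> 2) → phonotactically illegal
/smri.mli/ — violates constraint 2: syllable 1 onset /smr/ has 3 consonants (> 2) → phonotactically illegal

/te.fi/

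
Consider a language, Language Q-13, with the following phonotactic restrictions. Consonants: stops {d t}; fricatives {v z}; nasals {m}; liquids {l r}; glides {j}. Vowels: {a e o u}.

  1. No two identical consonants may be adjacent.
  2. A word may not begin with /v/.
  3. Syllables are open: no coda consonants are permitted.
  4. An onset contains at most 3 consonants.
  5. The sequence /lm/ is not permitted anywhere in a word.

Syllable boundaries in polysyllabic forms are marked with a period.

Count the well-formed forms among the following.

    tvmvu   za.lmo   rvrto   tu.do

tvmvu — violates constraint 4: syllable 1 onset /tvmv/ has 4 consonants (> 3) → ill-formed
za.lmo — violates constraint 5: contains banned sequence /lm/ → ill-formed
rvrto — violates constraint 4: syllable 1 onset /rvrt/ has 4 consonants (> 3) → ill-formed
tu.do — σ1 onset /t/, coda /∅/ ok; σ2 onset /d/, coda /∅/ ok → well-formed
Well-formed: tu.do → 1.

1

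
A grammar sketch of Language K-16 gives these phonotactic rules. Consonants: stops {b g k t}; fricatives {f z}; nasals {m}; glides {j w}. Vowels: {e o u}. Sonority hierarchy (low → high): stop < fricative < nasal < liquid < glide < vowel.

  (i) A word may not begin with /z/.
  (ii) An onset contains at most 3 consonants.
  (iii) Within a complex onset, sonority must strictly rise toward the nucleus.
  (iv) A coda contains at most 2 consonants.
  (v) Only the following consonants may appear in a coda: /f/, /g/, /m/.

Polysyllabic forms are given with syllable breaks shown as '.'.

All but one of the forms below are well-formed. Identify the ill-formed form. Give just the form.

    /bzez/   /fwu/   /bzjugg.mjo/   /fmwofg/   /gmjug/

/bzez/ — violates constraint (v): syllable 1 coda contains /z/, which is not a licensed coda consonant → ill-formed
/fwu/ — σ1 onset /fw/ (2→5 rises), coda /∅/ ok → well-formed
/bzjugg.mjo/ — σ1 onset /bzj/ (1→2→5 rises), coda /gg/ (2C) ok; σ2 onset /mj/ (3→5 rises), coda /∅/ ok → well-formed
/fmwofg/ — σ1 onset /fmw/ (2→3→5 rises), coda /fg/ (2C) ok → well-formed
/gmjug/ — σ1 onset /gmj/ (1→3→5 rises), coda /g/ ok → well-formed

/bzez/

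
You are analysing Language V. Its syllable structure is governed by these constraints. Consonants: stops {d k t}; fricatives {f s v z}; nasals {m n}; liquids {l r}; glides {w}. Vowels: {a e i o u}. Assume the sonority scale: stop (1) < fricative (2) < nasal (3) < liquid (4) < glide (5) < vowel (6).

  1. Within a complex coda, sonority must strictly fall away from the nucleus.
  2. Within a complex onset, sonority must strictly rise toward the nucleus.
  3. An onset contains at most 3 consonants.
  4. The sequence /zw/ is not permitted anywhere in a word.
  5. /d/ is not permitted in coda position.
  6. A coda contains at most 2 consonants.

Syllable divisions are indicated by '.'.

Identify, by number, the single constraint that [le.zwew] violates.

4

[le.zwew]: contains banned sequence /zw/.
This is a violation of constraint 4: "The sequence /zw/ is not permitted anywhere in a word."
The remaining constraints (1, 2, 3, 5, 6) are satisfied.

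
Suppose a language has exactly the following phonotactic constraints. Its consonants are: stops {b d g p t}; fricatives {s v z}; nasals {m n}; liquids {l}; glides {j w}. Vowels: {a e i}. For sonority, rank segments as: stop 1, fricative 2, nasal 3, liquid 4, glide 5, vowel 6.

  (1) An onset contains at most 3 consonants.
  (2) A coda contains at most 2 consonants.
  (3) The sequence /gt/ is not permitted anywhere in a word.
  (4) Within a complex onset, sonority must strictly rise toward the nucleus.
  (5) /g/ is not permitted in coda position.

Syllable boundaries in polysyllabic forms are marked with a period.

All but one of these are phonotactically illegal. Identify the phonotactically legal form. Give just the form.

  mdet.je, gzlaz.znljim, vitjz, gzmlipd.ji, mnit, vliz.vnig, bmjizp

bmjizp

mdet.je — violates constraint 4: syllable 1 onset /md/: /m/ (nasal, 3) → /d/ (stop, 1) does not rise → phonotactically illegal
gzlaz.znljim — violates constraint 1: syllable 2 onset /znlj/ has 4 consonants (> 3) → phonotactically illegal
vitjz — violates constraint 2: syllable 1 coda /tjz/ has 3 consonants (> 2) → phonotactically illegal
gzmlipd.ji — violates constraint 1: syllable 1 onset /gzml/ has 4 consonants (> 3) → phonotactically illegal
mnit — violates constraint 4: syllable 1 onset /mn/: /m/ (nasal, 3) → /n/ (nasal, 3) does not rise → phonotactically illegal
vliz.vnig — violates constraint 5: syllable 2 coda contains /g/ → phonotactically illegal
bmjizp — σ1 onset /bmj/ (1→3→5 rises), coda /zp/ (2C) ok → phonotactically legal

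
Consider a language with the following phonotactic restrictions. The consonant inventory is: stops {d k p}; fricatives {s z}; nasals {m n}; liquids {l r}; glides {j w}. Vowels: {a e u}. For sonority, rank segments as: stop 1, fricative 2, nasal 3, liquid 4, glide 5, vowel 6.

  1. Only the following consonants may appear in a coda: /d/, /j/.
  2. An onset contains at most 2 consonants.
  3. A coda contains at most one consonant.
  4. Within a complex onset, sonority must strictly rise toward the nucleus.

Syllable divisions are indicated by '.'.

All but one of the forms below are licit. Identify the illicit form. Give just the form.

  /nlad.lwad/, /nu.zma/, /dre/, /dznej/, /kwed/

/dznej/

/nlad.lwad/ — σ1 onset /nl/ (3→4 rises), coda /d/ ok; σ2 onset /lw/ (4→5 rises), coda /d/ ok → licit
/nu.zma/ — σ1 onset /n/, coda /∅/ ok; σ2 onset /zm/ (2→3 rises), coda /∅/ ok → licit
/dre/ — σ1 onset /dr/ (1→4 rises), coda /∅/ ok → licit
/dznej/ — violates constraint 2: syllable 1 onset /dzn/ has 3 consonants (> 2) → illicit
/kwed/ — σ1 onset /kw/ (1→5 rises), coda /d/ ok → licit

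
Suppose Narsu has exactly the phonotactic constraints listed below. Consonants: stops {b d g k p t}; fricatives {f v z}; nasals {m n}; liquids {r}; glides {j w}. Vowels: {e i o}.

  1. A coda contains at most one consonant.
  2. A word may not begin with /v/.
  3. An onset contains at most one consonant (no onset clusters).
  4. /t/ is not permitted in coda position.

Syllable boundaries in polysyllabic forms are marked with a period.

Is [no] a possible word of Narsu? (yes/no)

yes

[no] — σ1 onset /n/, coda /∅/ ok → well-formed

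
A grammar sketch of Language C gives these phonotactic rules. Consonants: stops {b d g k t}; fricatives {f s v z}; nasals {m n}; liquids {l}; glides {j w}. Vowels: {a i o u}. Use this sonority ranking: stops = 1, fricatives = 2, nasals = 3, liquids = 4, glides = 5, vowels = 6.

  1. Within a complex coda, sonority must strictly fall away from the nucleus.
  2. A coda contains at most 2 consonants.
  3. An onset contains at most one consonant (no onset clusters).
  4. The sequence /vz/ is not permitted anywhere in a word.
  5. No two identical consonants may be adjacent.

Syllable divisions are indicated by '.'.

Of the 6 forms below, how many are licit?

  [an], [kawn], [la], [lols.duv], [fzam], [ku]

5

[an] — σ1 onset /∅/, coda /n/ ok → licit
[kawn] — σ1 onset /k/, coda /wn/ (5→3 falls) ok → licit
[la] — σ1 onset /l/, coda /∅/ ok → licit
[lols.duv] — σ1 onset /l/, coda /ls/ (4→2 falls) ok; σ2 onset /d/, coda /v/ ok → licit
[fzam] — violates constraint 3: syllable 1 onset /fz/ has 2 consonants (> 1) → illicit
[ku] — σ1 onset /k/, coda /∅/ ok → licit
Licit: [an], [kawn], [la], [lols.duv], [ku] → 5.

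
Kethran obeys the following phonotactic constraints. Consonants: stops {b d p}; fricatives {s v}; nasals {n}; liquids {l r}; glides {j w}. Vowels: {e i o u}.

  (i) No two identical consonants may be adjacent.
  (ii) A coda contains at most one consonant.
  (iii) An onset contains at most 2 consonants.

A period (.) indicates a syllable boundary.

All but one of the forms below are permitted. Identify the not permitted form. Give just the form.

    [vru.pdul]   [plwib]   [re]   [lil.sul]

[plwib]

[vru.pdul] — σ1 onset /vr/ (2C), coda /∅/ ok; σ2 onset /pd/ (2C), coda /l/ ok → permitted
[plwib] — violates constraint (iii): syllable 1 onset /plw/ has 3 consonants (> 2) → not permitted
[re] — σ1 onset /r/, coda /∅/ ok → permitted
[lil.sul] — σ1 onset /l/, coda /l/ ok; σ2 onset /s/, coda /l/ ok → permitted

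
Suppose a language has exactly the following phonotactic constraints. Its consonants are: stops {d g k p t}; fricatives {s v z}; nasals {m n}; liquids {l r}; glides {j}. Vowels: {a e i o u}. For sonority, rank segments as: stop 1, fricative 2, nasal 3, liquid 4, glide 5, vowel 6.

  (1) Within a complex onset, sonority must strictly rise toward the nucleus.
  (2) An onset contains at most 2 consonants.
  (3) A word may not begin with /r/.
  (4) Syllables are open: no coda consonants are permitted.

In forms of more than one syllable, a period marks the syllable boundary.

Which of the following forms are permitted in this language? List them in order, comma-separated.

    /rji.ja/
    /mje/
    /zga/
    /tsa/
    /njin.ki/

/rji.ja/ — violates constraint 3: word begins with /r/ → not permitted
/mje/ — σ1 onset /mj/ (3→5 rises), coda /∅/ ok → permitted
/zga/ — violates constraint 1: syllable 1 onset /zg/: /z/ (fricative, 2) → /g/ (stop, 1) does not rise → not permitted
/tsa/ — σ1 onset /ts/ (1→2 rises), coda /∅/ ok → permitted
/njin.ki/ — violates constraint 4: syllable 1 coda /n/ has 1 consonant (> 0) → not permitted

/mje/, /tsa/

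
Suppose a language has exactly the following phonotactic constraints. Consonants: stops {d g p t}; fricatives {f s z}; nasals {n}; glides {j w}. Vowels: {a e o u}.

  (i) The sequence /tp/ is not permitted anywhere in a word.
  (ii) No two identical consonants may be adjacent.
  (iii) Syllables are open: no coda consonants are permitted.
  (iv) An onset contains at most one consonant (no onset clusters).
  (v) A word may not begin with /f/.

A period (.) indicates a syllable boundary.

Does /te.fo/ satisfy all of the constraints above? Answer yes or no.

yes

/te.fo/ — σ1 onset /t/, coda /∅/ ok; σ2 onset /f/, coda /∅/ ok → permitted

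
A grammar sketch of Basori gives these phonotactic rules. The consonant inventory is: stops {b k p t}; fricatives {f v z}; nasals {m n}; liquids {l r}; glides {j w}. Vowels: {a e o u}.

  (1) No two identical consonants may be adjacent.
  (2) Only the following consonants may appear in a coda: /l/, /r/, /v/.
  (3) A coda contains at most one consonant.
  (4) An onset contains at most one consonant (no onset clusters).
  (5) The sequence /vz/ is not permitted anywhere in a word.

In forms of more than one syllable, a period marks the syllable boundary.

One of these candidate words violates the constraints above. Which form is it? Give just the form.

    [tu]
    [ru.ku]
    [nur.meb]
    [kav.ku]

[nur.meb]

[tu] — σ1 onset /t/, coda /∅/ ok → permitted
[ru.ku] — σ1 onset /r/, coda /∅/ ok; σ2 onset /k/, coda /∅/ ok → permitted
[nur.meb] — violates constraint 2: syllable 2 coda contains /b/, which is not a licensed coda consonant → not permitted
[kav.ku] — σ1 onset /k/, coda /v/ ok; σ2 onset /k/, coda /∅/ ok → permitted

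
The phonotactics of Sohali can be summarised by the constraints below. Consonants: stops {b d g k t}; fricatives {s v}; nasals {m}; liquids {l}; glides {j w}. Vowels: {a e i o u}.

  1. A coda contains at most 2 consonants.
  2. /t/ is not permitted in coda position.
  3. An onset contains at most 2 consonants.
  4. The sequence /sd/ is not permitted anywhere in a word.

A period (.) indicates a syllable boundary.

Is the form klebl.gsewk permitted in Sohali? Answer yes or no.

yes

klebl.gsewk — σ1 onset /kl/ (2C), coda /bl/ (2C) ok; σ2 onset /gs/ (2C), coda /wk/ (2C) ok → permitted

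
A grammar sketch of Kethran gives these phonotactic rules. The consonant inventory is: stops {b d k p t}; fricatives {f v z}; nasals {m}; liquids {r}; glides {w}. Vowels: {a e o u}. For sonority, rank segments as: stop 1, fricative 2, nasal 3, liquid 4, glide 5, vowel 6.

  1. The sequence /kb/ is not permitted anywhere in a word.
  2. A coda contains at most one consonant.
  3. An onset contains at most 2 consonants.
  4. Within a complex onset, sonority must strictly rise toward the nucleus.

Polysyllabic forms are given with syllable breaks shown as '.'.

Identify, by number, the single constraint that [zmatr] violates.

[zmatr]: syllable 1 coda /tr/ has 2 consonants (> 1).
This is a violation of constraint 2: "A coda contains at most one consonant."
The remaining constraints (1, 3, 4) are satisfied.

2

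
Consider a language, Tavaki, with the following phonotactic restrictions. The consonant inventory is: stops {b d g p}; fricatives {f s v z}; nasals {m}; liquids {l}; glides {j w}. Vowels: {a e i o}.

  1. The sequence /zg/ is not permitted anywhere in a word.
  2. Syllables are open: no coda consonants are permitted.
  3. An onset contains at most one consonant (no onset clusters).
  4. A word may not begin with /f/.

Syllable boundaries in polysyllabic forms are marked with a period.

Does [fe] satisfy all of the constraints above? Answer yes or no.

[fe] — violates constraint 4: word begins with /f/ → phonotactically illegal

no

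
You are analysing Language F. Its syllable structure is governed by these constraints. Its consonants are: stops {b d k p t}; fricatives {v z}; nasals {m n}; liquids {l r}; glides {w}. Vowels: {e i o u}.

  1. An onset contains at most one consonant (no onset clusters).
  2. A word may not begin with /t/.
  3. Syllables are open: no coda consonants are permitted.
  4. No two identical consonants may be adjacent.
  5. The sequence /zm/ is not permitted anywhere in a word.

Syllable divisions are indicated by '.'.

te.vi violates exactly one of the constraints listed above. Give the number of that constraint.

2

te.vi: word begins with /t/.
This is a violation of constraint 2: "A word may not begin with /t/."
The remaining constraints (1, 3, 4, 5) are satisfied.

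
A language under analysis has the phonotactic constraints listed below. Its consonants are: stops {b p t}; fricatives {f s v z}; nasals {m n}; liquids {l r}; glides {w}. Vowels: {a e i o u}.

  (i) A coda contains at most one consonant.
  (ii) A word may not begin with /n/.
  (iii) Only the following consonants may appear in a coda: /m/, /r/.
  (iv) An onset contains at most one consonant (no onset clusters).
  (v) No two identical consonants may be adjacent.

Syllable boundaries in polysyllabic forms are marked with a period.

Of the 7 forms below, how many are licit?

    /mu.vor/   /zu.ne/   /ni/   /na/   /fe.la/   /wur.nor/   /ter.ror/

4

/mu.vor/ — σ1 onset /m/, coda /∅/ ok; σ2 onset /v/, coda /r/ ok → licit
/zu.ne/ — σ1 onset /z/, coda /∅/ ok; σ2 onset /n/, coda /∅/ ok → licit
/ni/ — violates constraint (ii): word begins with /n/ → illicit
/na/ — violates constraint (ii): word begins with /n/ → illicit
/fe.la/ — σ1 onset /f/, coda /∅/ ok; σ2 onset /l/, coda /∅/ ok → licit
/wur.nor/ — σ1 onset /w/, coda /r/ ok; σ2 onset /n/, coda /r/ ok → licit
/ter.ror/ — violates constraint (v): adjacent identical consonants /rr/ → illicit
Licit: /mu.vor/, /zu.ne/, /fe.la/, /wur.nor/ → 4.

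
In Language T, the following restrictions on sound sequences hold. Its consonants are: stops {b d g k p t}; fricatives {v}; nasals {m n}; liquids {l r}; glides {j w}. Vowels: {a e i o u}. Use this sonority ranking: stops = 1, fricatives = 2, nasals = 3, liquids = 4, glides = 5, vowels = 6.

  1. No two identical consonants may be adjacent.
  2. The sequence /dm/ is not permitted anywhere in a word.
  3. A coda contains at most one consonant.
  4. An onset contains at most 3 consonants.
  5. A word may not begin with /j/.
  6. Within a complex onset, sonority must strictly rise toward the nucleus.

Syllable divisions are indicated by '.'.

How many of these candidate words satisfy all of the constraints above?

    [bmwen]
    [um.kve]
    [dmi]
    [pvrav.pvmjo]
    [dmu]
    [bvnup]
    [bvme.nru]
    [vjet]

[bmwen] — σ1 onset /bmw/ (1→3→5 rises), coda /n/ ok → well-formed
[um.kve] — σ1 onset /∅/, coda /m/ ok; σ2 onset /kv/ (1→2 rises), coda /∅/ ok → well-formed
[dmi] — violates constraint 2: contains banned sequence /dm/ → ill-formed
[pvrav.pvmjo] — violates constraint 4: syllable 2 onset /pvmj/ has 4 consonants (> 3) → ill-formed
[dmu] — violates constraint 2: contains banned sequence /dm/ → ill-formed
[bvnup] — σ1 onset /bvn/ (1→2→3 rises), coda /p/ ok → well-formed
[bvme.nru] — σ1 onset /bvm/ (1→2→3 rises), coda /∅/ ok; σ2 onset /nr/ (3→4 rises), coda /∅/ ok → well-formed
[vjet] — σ1 onset /vj/ (2→5 rises), coda /t/ ok → well-formed
Well-formed: [bmwen], [um.kve], [bvnup], [bvme.nru], [vjet] → 5.

5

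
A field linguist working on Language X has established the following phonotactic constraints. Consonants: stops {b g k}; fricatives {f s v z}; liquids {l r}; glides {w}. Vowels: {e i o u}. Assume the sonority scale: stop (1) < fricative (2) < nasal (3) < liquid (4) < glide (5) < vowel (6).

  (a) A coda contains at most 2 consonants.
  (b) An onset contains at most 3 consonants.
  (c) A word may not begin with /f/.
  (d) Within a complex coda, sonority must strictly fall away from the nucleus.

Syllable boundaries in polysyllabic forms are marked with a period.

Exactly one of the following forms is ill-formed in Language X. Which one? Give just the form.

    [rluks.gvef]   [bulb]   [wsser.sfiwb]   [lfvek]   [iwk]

[rluks.gvef] — violates constraint (d): syllable 1 coda /ks/: /k/ (stop, 1) → /s/ (fricative, 2) does not fall → ill-formed
[bulb] — σ1 onset /b/, coda /lb/ (4→1 falls) ok → well-formed
[wsser.sfiwb] — σ1 onset /wss/ (3C), coda /r/ ok; σ2 onset /sf/ (2C), coda /wb/ (5→1 falls) ok → well-formed
[lfvek] — σ1 onset /lfv/ (3C), coda /k/ ok → well-formed
[iwk] — σ1 onset /∅/, coda /wk/ (5→1 falls) ok → well-formed

[rluks.gvef]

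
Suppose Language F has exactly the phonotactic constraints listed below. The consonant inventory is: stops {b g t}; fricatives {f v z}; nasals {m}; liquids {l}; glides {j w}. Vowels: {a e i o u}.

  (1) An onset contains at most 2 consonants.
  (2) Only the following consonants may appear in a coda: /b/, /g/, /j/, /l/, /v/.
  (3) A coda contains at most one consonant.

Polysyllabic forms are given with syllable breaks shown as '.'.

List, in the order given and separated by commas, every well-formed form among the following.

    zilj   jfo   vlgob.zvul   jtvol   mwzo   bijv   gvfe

zilj — violates constraint 3: syllable 1 coda /lj/ has 2 consonants (> 1) → ill-formed
jfo — σ1 onset /jf/ (2C), coda /∅/ ok → well-formed
vlgob.zvul — violates constraint 1: syllable 1 onset /vlg/ has 3 consonants (> 2) → ill-formed
jtvol — violates constraint 1: syllable 1 onset /jtv/ has 3 consonants (> 2) → ill-formed
mwzo — violates constraint 1: syllable 1 onset /mwz/ has 3 consonants (> 2) → ill-formed
bijv — violates constraint 3: syllable 1 coda /jv/ has 2 consonants (> 1) → ill-formed
gvfe — violates constraint 1: syllable 1 onset /gvf/ has 3 consonants (> 2) → ill-formed

jfo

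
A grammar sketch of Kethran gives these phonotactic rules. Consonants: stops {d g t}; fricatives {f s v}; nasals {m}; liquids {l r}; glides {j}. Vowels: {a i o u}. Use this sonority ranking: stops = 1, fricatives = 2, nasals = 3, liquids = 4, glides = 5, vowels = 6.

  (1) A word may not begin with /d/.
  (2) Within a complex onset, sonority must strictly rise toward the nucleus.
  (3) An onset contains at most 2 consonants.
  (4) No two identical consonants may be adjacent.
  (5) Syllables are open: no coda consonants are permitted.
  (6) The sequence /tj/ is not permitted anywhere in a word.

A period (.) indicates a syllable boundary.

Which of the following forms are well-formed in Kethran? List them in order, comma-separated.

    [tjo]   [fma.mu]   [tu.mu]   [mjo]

[fma.mu], [tu.mu], [mjo]

[tjo] — violates constraint 6: contains banned sequence /tj/ → ill-formed
[fma.mu] — σ1 onset /fm/ (2→3 rises), coda /∅/ ok; σ2 onset /m/, coda /∅/ ok → well-formed
[tu.mu] — σ1 onset /t/, coda /∅/ ok; σ2 onset /m/, coda /∅/ ok → well-formed
[mjo] — σ1 onset /mj/ (3→5 rises), coda /∅/ ok → well-formed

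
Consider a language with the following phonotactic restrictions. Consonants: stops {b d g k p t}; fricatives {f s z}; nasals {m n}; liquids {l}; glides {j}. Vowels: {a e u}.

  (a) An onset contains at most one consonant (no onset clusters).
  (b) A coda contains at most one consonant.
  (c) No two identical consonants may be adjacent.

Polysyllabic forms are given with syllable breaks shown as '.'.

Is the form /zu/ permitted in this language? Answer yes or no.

yes

/zu/ — σ1 onset /z/, coda /∅/ ok → permitted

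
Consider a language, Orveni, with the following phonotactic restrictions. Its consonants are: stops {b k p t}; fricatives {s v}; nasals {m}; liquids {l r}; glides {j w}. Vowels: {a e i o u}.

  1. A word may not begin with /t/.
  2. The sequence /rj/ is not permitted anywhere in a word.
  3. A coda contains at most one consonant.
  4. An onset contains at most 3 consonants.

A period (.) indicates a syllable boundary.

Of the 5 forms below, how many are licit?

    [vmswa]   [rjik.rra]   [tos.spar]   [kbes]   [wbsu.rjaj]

[vmswa] — violates constraint 4: syllable 1 onset /vmsw/ has 4 consonants (> 3) → illicit
[rjik.rra] — violates constraint 2: contains banned sequence /rj/ → illicit
[tos.spar] — violates constraint 1: word begins with /t/ → illicit
[kbes] — σ1 onset /kb/ (2C), coda /s/ ok → licit
[wbsu.rjaj] — violates constraint 2: contains banned sequence /rj/ → illicit
Licit: [kbes] → 1.

1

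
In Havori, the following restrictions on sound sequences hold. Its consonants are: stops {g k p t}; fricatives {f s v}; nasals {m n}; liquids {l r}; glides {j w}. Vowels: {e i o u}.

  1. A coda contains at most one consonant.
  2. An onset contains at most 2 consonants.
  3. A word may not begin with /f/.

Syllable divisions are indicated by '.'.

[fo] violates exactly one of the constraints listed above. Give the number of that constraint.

3

[fo]: word begins with /f/.
This is a violation of constraint 3: "A word may not begin with /f/."
The remaining constraints (1, 2) are satisfied.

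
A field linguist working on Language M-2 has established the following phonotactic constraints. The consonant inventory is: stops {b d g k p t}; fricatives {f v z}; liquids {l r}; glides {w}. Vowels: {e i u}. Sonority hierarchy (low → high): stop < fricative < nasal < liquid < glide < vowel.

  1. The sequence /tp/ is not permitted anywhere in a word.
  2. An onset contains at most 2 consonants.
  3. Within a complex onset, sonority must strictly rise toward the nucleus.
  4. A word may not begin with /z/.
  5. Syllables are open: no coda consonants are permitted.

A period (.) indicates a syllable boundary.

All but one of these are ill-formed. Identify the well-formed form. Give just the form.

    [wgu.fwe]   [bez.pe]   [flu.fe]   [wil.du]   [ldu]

[wgu.fwe] — violates constraint 3: syllable 1 onset /wg/: /w/ (glide, 5) → /g/ (stop, 1) does not rise → ill-formed
[bez.pe] — violates constraint 5: syllable 1 coda /z/ has 1 consonant (> 0) → ill-formed
[flu.fe] — σ1 onset /fl/ (2→4 rises), coda /∅/ ok; σ2 onset /f/, coda /∅/ ok → well-formed
[wil.du] — violates constraint 5: syllable 1 coda /l/ has 1 consonant (> 0) → ill-formed
[ldu] — violates constraint 3: syllable 1 onset /ld/: /l/ (liquid, 4) → /d/ (stop, 1) does not rise → ill-formed

[flu.fe]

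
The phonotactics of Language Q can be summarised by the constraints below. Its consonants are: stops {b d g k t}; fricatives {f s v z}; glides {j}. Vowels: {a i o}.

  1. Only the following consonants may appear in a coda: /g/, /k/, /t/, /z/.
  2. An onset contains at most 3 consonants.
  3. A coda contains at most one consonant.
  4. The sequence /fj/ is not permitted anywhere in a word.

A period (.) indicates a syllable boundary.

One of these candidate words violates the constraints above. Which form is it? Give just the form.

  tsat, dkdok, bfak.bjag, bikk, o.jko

bikk

tsat — σ1 onset /ts/ (2C), coda /t/ ok → permitted
dkdok — σ1 onset /dkd/ (3C), coda /k/ ok → permitted
bfak.bjag — σ1 onset /bf/ (2C), coda /k/ ok; σ2 onset /bj/ (2C), coda /g/ ok → permitted
bikk — violates constraint 3: syllable 1 coda /kk/ has 2 consonants (> 1) → not permitted
o.jko — σ1 onset /∅/, coda /∅/ ok; σ2 onset /jk/ (2C), coda /∅/ ok → permitted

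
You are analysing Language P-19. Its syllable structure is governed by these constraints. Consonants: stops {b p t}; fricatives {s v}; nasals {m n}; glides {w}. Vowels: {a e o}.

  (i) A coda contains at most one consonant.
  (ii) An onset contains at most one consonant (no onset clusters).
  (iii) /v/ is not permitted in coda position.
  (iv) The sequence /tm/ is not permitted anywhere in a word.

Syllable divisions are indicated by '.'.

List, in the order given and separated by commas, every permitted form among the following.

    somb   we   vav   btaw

we

somb — violates constraint (i): syllable 1 coda /mb/ has 2 consonants (> 1) → not permitted
we — σ1 onset /w/, coda /∅/ ok → permitted
vav — violates constraint (iii): syllable 1 coda contains /v/ → not permitted
btaw — violates constraint (ii): syllable 1 onset /bt/ has 2 consonants (> 1) → not permitted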